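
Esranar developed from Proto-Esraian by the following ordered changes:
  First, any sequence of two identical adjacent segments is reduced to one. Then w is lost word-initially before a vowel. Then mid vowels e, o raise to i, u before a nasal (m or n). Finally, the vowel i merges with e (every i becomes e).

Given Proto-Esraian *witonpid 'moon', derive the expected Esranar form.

Esranar: start from *witonpid.
  rule 1: no change — witonpid
  rule 2 (glide loss): witonpid → itonpid
  rule 3 (pre-nasal raising): itonpid → itunpid
  rule 4 (vowel merger): itunpid → etunped
  ⇒ Esranar etunped

etunped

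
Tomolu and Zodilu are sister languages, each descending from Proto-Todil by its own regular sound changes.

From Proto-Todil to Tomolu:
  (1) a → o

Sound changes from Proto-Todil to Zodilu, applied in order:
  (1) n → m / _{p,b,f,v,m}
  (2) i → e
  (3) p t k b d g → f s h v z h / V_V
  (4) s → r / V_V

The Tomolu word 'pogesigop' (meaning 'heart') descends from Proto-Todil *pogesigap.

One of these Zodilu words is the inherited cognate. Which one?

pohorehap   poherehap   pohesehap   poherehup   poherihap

poherehap

Zodilu: start from *pogesigap.
  rule 1: no change — pogesigap
  rule 2 (vowel merger): pogesigap → pogesegap
  rule 3 (intervocalic lenition): pogesegap → pohesehap
  rule 4 (rhotacism): pohesehap → poherehap
  ⇒ Zodilu poherehap
Only 'poherehap' matches the regular Zodilu development of *pogesigap.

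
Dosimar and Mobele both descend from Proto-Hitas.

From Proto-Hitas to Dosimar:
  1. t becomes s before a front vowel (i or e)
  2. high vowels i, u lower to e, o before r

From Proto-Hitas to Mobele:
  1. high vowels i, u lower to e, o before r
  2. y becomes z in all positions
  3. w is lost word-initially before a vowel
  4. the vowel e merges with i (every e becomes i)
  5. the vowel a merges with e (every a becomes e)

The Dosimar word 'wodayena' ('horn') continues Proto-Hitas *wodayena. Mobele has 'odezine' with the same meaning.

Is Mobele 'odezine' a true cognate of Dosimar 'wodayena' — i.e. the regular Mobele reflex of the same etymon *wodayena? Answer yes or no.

Derive the expected Mobele reflex of *wodayena:
Mobele: *wodayena
  wodayena (rule 1 does not apply)
  wodayena → wodazena   [unconditioned shift]
  wodazena → odazena   [glide loss]
  odazena → odazina   [vowel merger]
  odazina → odezine   [vowel merger]
  giving Mobele odezine.
Mobele 'odezine' matches the regular reflex exactly, so the pair is cognate.

yes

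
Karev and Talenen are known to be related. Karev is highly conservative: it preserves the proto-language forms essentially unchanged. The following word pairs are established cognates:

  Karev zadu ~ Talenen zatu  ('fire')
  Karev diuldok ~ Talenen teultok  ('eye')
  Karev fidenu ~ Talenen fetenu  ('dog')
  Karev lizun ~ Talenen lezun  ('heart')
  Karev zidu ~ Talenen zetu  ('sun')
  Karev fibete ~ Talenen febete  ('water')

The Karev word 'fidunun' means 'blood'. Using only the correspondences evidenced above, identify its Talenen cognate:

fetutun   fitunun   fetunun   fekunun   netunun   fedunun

fidenu ~ fetenu, lizun ~ lezun — Karev i corresponds to Talenen e after a consonant, before a consonant other than r, m, n, p, b, f, v.
zadu ~ zatu, zidu ~ zetu — Karev d corresponds to Talenen t between vowels (before a back vowel).
Applying these to Karev 'fidunun':
  fidunun → fedunun   (i→e after a consonant, before a consonant other than r, m, n, p, b, f, v)
  fedunun → fetunun   (d→t between vowels (before a back vowel))
So the Talenen cognate is 'fetunun'.

fetunun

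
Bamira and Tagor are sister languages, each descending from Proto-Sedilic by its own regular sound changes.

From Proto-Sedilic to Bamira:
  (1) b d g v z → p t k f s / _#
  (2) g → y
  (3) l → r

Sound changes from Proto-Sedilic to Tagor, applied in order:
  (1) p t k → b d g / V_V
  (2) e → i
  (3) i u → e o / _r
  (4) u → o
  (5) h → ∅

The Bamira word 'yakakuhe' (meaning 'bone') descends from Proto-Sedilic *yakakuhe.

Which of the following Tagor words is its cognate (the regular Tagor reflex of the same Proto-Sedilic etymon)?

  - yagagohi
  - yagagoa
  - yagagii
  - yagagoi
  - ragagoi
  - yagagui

Tagor: start from *yakakuhe.
  rule 1 (intervocalic voicing): yakakuhe → yagaguhe
  rule 2 (vowel merger): yagaguhe → yagaguhi
  rule 3: no change — yagaguhi
  rule 4 (vowel merger): yagaguhi → yagagohi
  rule 5 (h-loss): yagagohi → yagagoi
  ⇒ Tagor yagagoi
The other candidates each miss or misapply at least one Tagor change.

yagagoi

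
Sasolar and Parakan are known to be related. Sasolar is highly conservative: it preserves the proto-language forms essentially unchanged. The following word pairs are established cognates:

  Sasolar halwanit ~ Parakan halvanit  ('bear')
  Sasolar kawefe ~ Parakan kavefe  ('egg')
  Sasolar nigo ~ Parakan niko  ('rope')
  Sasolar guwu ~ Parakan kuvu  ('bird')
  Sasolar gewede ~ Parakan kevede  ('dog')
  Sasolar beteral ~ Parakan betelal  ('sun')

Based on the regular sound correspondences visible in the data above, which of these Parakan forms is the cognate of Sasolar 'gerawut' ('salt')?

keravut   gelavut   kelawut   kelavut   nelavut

kelavut

gewede ~ kevede — Sasolar g corresponds to Parakan k word-initially before a front vowel.
beteral ~ betelal — Sasolar r corresponds to Parakan l between vowels (before a back vowel).
guwu ~ kuvu — Sasolar w corresponds to Parakan v between vowels (before a back vowel).
Applying these to Sasolar 'gerawut':
  gerawut → kerawut   (g→k word-initially before a front vowel)
  kerawut → kelawut   (r→l between vowels (before a back vowel))
  kelawut → kelavut   (w→v between vowels (before a back vowel))
So the Parakan cognate is 'kelavut'.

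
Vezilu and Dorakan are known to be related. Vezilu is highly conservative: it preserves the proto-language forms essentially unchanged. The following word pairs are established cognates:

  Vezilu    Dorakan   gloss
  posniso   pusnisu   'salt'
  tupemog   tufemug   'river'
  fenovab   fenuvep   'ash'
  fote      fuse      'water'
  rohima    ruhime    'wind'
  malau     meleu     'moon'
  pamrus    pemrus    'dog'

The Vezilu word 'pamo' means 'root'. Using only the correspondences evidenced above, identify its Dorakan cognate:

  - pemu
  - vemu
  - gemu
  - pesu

pemu

pamrus ~ pemrus — Vezilu a corresponds to Dorakan e after a consonant, before a nasal.
posniso ~ pusnisu — Vezilu o corresponds to Dorakan u word-finally.
Applying these to Vezilu 'pamo':
  pamo → pemo   (a→e after a consonant, before a nasal)
  pemo → pemu   (o→u word-finally)
So the Dorakan cognate is 'pemu'.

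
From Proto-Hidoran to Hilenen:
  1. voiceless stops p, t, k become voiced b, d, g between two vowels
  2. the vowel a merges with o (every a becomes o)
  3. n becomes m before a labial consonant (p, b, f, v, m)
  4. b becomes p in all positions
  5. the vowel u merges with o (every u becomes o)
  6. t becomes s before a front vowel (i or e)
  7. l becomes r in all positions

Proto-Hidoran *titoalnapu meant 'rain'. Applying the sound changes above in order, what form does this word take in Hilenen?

sidoornopo

Hilenen: start from *titoalnapu.
  rule 1 (intervocalic voicing): titoalnapu → tidoalnabu
  rule 2 (vowel merger): tidoalnabu → tidoolnobu
  rule 3: no change — tidoolnobu
  rule 4 (unconditioned shift): tidoolnobu → tidoolnopu
  rule 5 (vowel merger): tidoolnopu → tidoolnopo
  rule 6 (palatalisation): tidoolnopo → sidoolnopo
  rule 7 (unconditioned shift): sidoolnopo → sidoornopo
  ⇒ Hilenen sidoornopo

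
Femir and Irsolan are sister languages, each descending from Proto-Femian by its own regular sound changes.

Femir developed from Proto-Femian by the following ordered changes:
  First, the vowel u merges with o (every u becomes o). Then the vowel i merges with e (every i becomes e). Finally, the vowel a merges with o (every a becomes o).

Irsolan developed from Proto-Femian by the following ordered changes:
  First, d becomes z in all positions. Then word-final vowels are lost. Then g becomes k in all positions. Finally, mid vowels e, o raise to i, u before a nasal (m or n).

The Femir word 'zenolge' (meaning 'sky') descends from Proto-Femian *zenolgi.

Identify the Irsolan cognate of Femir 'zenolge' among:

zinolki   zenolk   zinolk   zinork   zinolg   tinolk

zinolk

Irsolan: start from *zenolgi.
  rule 1: no change — zenolgi
  rule 2 (apocope): zenolgi → zenolg
  rule 3 (unconditioned shift): zenolg → zenolk
  rule 4 (pre-nasal raising): zenolk → zinolk
  ⇒ Irsolan zinolk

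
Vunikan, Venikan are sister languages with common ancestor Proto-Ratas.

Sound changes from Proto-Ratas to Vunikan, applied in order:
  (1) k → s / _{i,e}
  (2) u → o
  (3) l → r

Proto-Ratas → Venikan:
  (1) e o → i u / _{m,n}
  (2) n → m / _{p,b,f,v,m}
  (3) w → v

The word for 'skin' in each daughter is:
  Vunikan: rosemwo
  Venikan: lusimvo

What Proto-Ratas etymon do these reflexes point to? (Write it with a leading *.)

*lusemwo

Position 1: Vunikan has r, Venikan has l. Venikan preserves l here (none of its changes turn any other segment into l), so the proto-segment is *l.
Position 6: Vunikan has w, Venikan has v. Vunikan preserves w here (none of its changes turn any other segment into w), so the proto-segment is *w.
Verify the candidate proto-form against each daughter:
Vunikan: start from *lusemwo.
  rule 1: no change — lusemwo
  rule 2 (vowel merger): lusemwo → losemwo
  rule 3 (unconditioned shift): losemwo → rosemwo
  ⇒ Vunikan rosemwo
Venikan: start from *lusemwo.
  rule 1 (pre-nasal raising): lusemwo → lusimwo
  rule 2: no change — lusimwo
  rule 3 (unconditioned shift): lusimwo → lusimvo
  ⇒ Venikan lusimvo
*lusemwo is the unique common source.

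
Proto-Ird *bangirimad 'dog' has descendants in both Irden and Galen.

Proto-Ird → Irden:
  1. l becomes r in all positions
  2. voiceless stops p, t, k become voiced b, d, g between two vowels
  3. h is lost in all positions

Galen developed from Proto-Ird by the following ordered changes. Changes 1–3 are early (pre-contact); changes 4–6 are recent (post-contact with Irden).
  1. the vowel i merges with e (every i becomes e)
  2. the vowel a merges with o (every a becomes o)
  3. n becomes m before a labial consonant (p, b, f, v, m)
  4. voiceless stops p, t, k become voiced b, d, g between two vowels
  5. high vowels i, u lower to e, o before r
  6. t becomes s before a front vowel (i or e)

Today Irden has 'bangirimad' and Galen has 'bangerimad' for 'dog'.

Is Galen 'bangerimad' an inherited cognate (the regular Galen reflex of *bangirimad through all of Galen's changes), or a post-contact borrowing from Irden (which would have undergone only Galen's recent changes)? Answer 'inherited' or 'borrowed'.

If inherited, *bangirimad would pass through all of Galen's changes:
Galen: *bangirimad > bangeremad > bongeremod  (by vowel merger, vowel merger)
If borrowed from Irden 'bangirimad' after the early changes, it would undergo only the recent ones:
  rule 4 (intervocalic voicing): no change (bangirimad)
  rule 5 (pre-rhotic lowering): bangirimad → bangerimad
  rule 6 (palatalisation): no change (bangerimad)
  ⇒ as a loan: bangerimad
Galen 'bangerimad' matches the loan outcome 'bangerimad', not the inherited 'bongeremod' — it skipped the early Galen changes, so it was borrowed from Irden.

borrowed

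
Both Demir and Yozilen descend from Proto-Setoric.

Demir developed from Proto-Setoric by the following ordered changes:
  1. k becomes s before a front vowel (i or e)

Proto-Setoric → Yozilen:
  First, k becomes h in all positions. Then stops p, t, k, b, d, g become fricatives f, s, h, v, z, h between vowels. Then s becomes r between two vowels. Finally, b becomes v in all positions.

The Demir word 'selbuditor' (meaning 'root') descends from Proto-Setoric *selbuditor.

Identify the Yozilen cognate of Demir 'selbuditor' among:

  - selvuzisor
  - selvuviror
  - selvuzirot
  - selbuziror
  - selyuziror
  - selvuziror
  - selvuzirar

Yozilen: *selbuditor
  selbuditor (rule 1 does not apply)
  selbuditor → selbuzisor   [intervocalic lenition]
  selbuzisor → selbuziror   [rhotacism]
  selbuziror → selvuziror   [unconditioned shift]
  giving Yozilen selvuziror.
Among the options, 'selvuziror' alone shows every Yozilen change applied in order.

selvuziror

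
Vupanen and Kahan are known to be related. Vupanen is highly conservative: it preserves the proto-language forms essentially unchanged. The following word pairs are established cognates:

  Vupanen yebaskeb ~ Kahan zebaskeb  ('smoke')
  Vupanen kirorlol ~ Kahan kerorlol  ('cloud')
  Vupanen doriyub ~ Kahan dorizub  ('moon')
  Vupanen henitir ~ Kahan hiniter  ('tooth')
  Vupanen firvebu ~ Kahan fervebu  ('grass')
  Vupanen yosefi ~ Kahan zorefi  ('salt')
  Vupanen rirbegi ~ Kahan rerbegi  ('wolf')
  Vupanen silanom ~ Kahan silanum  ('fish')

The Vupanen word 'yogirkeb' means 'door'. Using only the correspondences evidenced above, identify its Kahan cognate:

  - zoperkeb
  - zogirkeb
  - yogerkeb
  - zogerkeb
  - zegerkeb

zogerkeb

yosefi ~ zorefi — Vupanen y corresponds to Kahan z word-initially before a back vowel.
kirorlol ~ kerorlol, henitir ~ hiniter — Vupanen i corresponds to Kahan e after a consonant, before r.
Applying these to Vupanen 'yogirkeb':
  yogirkeb → zogirkeb   (y→z word-initially before a back vowel)
  zogirkeb → zogerkeb   (i→e after a consonant, before r)
So the Kahan cognate is 'zogerkeb'.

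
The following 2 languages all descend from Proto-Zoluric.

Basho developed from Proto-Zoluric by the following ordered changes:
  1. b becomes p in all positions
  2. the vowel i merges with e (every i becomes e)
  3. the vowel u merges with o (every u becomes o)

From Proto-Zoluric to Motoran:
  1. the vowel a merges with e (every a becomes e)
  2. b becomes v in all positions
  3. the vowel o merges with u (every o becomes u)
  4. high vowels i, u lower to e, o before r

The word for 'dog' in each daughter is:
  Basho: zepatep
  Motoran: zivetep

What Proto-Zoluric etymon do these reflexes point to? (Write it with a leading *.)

Position 4: Basho has a, Motoran has e. Basho preserves a here (none of its changes turn any other segment into a), so the proto-segment is *a.
Position 2: Basho has e, Motoran has i. Motoran preserves i here (none of its changes turn any other segment into i), so the proto-segment is *i.
Position 3: Basho has p, Motoran has v. Taking the neighbouring segments as reconstructed: Basho p could go back to *p or *b; Motoran v could go back to *b or *v — the one source consistent with every daughter is *b.
Continuing position by position gives *zibatep; check it forward:
Basho: *zibatep
  zibatep → zipatep   [unconditioned shift]
  zipatep → zepatep   [vowel merger]
  zepatep (rule 3 does not apply)
  giving Basho zepatep.
Motoran: *zibatep
  zibatep → zibetep   [vowel merger]
  zibetep → zivetep   [unconditioned shift]
  zivetep (rule 3 does not apply)
  zivetep (rule 4 does not apply)
  giving Motoran zivetep.
*zibatep is the unique common source.

*zibatep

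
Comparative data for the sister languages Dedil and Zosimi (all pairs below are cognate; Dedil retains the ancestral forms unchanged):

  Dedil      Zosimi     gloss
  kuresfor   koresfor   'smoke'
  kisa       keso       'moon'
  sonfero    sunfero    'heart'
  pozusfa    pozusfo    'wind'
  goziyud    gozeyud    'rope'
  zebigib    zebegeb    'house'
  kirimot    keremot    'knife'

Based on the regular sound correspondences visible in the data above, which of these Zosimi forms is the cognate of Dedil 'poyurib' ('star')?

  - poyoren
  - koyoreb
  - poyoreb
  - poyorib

poyoreb

kuresfor ~ koresfor — Dedil u corresponds to Zosimi o after a consonant, before r.
zebigib ~ zebegeb — Dedil i corresponds to Zosimi e after a consonant, before a labial obstruent.
Applying these to Dedil 'poyurib':
  poyurib → poyorib   (u→o after a consonant, before r)
  poyorib → poyoreb   (i→e after a consonant, before a labial obstruent)
So the Zosimi cognate is 'poyoreb'.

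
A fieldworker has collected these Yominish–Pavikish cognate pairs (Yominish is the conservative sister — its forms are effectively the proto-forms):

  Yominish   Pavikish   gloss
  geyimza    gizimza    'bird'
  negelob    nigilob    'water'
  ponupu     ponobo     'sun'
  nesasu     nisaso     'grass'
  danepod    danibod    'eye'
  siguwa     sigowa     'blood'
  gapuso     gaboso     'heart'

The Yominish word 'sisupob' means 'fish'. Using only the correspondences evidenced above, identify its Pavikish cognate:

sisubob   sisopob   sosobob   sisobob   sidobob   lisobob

sisobob

ponupu ~ ponobo — Yominish u corresponds to Pavikish o after a consonant, before a labial obstruent.
danepod ~ danibod — Yominish p corresponds to Pavikish b between vowels (before a back vowel).
Applying these to Yominish 'sisupob':
  sisupob → sisopob   (u→o after a consonant, before a labial obstruent)
  sisopob → sisobob   (p→b between vowels (before a back vowel))
So the Pavikish cognate is 'sisobob'.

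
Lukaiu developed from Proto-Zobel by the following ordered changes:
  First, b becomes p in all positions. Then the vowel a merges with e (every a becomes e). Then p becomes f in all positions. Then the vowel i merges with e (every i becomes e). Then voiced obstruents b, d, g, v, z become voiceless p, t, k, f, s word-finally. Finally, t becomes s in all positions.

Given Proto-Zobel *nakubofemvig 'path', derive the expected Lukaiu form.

Lukaiu: *nakubofemvig
  nakubofemvig → nakupofemvig   [unconditioned shift]
  nakupofemvig → nekupofemvig   [vowel merger]
  nekupofemvig → nekufofemvig   [unconditioned shift]
  nekufofemvig → nekufofemveg   [vowel merger]
  nekufofemveg → nekufofemvek   [final devoicing]
  nekufofemvek (rule 6 does not apply)
  giving Lukaiu nekufofemvek.

nekufofemvek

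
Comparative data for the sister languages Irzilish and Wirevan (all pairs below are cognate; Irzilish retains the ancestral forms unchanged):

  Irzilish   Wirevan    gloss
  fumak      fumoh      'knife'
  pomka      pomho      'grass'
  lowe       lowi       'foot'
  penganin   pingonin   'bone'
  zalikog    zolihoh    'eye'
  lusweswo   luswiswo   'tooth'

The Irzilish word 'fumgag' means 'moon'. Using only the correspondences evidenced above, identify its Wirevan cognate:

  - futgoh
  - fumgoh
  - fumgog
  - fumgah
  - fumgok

fumak ~ fumoh, zalikog ~ zolihoh — Irzilish a corresponds to Wirevan o after a consonant, before a consonant other than r, m, n, p, b, f, v.
zalikog ~ zolihoh — Irzilish g corresponds to Wirevan h word-finally.
Applying these to Irzilish 'fumgag':
  fumgag → fumgog   (a→o after a consonant, before a consonant other than r, m, n, p, b, f, v)
  fumgog → fumgoh   (g→h word-finally)
So the Wirevan cognate is 'fumgoh'.

fumgoh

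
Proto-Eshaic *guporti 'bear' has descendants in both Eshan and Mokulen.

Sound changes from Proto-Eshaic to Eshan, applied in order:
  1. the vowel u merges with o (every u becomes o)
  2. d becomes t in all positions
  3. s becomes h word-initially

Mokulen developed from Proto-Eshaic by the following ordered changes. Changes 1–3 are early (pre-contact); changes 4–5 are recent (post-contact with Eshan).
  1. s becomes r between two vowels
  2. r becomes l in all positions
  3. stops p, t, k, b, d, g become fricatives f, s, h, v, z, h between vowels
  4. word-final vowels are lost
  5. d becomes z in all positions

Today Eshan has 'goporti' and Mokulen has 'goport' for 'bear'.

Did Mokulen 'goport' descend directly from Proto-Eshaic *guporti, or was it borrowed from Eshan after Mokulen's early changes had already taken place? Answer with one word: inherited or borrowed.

borrowed

If inherited, *guporti would pass through all of Mokulen's changes:
Mokulen: *guporti
  guporti (rule 1 does not apply)
  guporti → gupolti   [unconditioned shift]
  gupolti → gufolti   [intervocalic lenition]
  gufolti → gufolt   [apocope]
  gufolt (rule 5 does not apply)
  giving Mokulen gufolt.
If borrowed from Eshan 'goporti' after the early changes, it would undergo only the recent ones:
  rule 4 (apocope): goporti → goport
  rule 5 (unconditioned shift): no change (goport)
  ⇒ as a loan: goport
Mokulen 'goport' matches the loan outcome 'goport', not the inherited 'gufolt' — it skipped the early Mokulen changes, so it was borrowed from Eshan.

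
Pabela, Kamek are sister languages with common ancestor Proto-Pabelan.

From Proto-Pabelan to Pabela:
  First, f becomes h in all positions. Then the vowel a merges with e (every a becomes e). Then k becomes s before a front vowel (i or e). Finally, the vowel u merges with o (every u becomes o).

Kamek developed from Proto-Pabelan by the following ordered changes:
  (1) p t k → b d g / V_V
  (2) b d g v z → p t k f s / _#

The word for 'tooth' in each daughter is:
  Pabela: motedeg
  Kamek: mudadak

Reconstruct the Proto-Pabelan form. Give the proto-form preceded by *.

*mutadag

Position 3: Pabela has t, Kamek has d. Pabela preserves t here (none of its changes turn any other segment into t), so the proto-segment is *t.
Position 6: Pabela has e, Kamek has a. Kamek preserves a here (none of its changes turn any other segment into a), so the proto-segment is *a.
Position 2: Pabela has o, Kamek has u. Kamek preserves u here (none of its changes turn any other segment into u), so the proto-segment is *u.
Verify the candidate proto-form against each daughter:
Pabela: *mutadag > mutedeg > motedeg  (by vowel merger, vowel merger)
Kamek: *mutadag > mudadag > mudadak  (by intervocalic voicing, final devoicing)
No other proto-form is consistent with every reflex, so the reconstruction is *mutadag.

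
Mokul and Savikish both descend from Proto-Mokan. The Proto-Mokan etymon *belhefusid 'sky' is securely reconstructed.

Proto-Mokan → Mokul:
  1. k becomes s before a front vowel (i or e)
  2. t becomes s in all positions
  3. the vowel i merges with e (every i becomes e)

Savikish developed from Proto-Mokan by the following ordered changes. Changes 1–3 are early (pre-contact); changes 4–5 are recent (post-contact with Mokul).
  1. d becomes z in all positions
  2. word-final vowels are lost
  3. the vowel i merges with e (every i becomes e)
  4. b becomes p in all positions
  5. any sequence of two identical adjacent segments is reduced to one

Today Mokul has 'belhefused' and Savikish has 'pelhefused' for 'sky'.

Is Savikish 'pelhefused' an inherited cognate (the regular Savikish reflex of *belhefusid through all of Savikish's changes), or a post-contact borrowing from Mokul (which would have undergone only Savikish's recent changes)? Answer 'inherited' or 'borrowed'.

borrowed

If inherited, *belhefusid would pass through all of Savikish's changes:
Savikish: *belhefusid
  belhefusid → belhefusiz   [unconditioned shift]
  belhefusiz (rule 2 does not apply)
  belhefusiz → belhefusez   [vowel merger]
  belhefusez → pelhefusez   [unconditioned shift]
  pelhefusez (rule 5 does not apply)
  giving Savikish pelhefusez.
If borrowed from Mokul 'belhefused' after the early changes, it would undergo only the recent ones:
  rule 4 (unconditioned shift): belhefused → pelhefused
  rule 5 (degemination): no change (pelhefused)
  ⇒ as a loan: pelhefused
Savikish 'pelhefused' matches the loan outcome 'pelhefused', not the inherited 'pelhefusez' — it skipped the early Savikish changes, so it was borrowed from Mokul.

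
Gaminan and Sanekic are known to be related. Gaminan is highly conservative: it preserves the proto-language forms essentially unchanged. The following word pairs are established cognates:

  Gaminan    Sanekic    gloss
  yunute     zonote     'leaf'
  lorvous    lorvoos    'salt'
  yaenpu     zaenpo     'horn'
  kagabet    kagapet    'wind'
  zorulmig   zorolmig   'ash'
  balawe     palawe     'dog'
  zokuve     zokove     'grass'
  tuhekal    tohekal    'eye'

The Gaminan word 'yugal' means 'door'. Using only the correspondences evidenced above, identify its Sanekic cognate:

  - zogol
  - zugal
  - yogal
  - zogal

yunute ~ zonote — Gaminan y corresponds to Sanekic z word-initially before a back vowel.
yunute ~ zonote, zorulmig ~ zorolmig — Gaminan u corresponds to Sanekic o after a consonant, before a consonant other than r, m, n, p, b, f, v.
Applying these to Gaminan 'yugal':
  yugal → zugal   (y→z word-initially before a back vowel)
  zugal → zogal   (u→o after a consonant, before a consonant other than r, m, n, p, b, f, v)
So the Sanekic cognate is 'zogal'.

zogal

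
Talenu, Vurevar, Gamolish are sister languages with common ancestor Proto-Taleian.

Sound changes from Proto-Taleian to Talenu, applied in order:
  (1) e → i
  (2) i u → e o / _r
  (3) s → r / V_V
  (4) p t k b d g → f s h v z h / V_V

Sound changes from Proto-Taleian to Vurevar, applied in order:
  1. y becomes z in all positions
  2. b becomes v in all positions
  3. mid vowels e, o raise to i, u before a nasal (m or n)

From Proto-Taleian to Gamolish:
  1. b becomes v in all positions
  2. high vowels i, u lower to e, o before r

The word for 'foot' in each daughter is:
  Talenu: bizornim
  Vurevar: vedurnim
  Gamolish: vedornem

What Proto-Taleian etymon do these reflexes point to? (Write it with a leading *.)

Position 4: Talenu has o, Vurevar has u, Gamolish has o. Taking the neighbouring segments as reconstructed: Talenu o could go back to *o or *u; Vurevar u can only go back to *u; Gamolish o could go back to *o or *u — the one source consistent with every daughter is *u.
Position 3: Talenu has z, Vurevar has d, Gamolish has d. Vurevar preserves d here (none of its changes turn any other segment into d), so the proto-segment is *d.
Verify the candidate proto-form against each daughter:
Talenu: start from *bedurnem.
  rule 1 (vowel merger): bedurnem → bidurnim
  rule 2 (pre-rhotic lowering): bidurnim → bidornim
  rule 3: no change — bidornim
  rule 4 (intervocalic lenition): bidornim → bizornim
  ⇒ Talenu bizornim
Vurevar: *bedurnem
  bedurnem (rule 1 does not apply)
  bedurnem → vedurnem   [unconditioned shift]
  vedurnem → vedurnim   [pre-nasal raising]
  giving Vurevar vedurnim.
Gamolish: *bedurnem > vedurnem > vedornem  (by unconditioned shift, pre-rhotic lowering)
*bedurnem is the unique common source.

*bedurnem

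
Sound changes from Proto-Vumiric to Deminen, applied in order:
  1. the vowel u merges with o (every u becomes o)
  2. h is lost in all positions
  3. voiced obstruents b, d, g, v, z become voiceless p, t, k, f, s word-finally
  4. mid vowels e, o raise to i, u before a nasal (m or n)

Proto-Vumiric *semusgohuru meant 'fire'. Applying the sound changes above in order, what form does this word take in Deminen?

Deminen: *semusgohuru > semosgohoro > semosgooro > simosgooro  (by vowel merger, h-loss, pre-nasal raising)

simosgooro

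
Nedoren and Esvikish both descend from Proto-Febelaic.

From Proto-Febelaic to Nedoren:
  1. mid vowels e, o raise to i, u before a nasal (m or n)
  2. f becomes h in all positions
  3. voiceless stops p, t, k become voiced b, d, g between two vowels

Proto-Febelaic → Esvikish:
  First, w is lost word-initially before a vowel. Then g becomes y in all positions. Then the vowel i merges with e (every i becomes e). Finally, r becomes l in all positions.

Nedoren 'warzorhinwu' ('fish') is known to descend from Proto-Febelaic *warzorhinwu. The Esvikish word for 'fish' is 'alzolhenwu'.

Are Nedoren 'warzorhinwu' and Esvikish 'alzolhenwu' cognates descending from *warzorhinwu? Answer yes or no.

yes

Derive the expected Esvikish reflex of *warzorhinwu:
Esvikish: *warzorhinwu > arzorhinwu > arzorhenwu > alzolhenwu  (by glide loss, vowel merger, unconditioned shift)
Esvikish 'alzolhenwu' matches the regular reflex exactly, so the pair is cognate.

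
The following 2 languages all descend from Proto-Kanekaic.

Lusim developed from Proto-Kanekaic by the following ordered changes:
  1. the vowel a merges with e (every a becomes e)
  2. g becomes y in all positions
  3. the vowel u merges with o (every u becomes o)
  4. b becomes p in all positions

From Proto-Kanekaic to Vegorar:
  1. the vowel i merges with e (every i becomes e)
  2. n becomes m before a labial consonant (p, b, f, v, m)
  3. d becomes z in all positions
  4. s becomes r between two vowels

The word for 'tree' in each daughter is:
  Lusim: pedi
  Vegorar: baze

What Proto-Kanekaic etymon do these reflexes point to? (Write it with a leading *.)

*badi

Position 3: Lusim has d, Vegorar has z. Lusim preserves d here (none of its changes turn any other segment into d), so the proto-segment is *d.
Position 2: Lusim has e, Vegorar has a. Vegorar preserves a here (none of its changes turn any other segment into a), so the proto-segment is *a.
Continuing position by position gives *badi; check it forward:
Lusim: *badi > bedi > pedi  (by vowel merger, unconditioned shift)
Vegorar: *badi
  badi → bade   [vowel merger]
  bade (rule 2 does not apply)
  bade → baze   [unconditioned shift]
  baze (rule 4 does not apply)
  giving Vegorar baze.
*badi is the unique common source.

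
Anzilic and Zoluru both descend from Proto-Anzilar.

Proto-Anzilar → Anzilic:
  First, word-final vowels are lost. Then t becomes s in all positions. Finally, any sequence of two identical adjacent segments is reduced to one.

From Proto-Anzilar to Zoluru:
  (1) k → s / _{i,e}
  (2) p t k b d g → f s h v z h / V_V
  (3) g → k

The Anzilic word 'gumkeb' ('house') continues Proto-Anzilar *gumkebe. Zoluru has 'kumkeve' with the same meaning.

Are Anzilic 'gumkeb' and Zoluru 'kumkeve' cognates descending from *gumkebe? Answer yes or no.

no

Derive the expected Zoluru reflex of *gumkebe:
Zoluru: *gumkebe
  gumkebe → gumsebe   [palatalisation]
  gumsebe → gumseve   [intervocalic lenition]
  gumseve → kumseve   [unconditioned shift]
  giving Zoluru kumseve.
The regular Zoluru reflex would be 'kumseve', but the attested form is 'kumkeve'. The correspondence is irregular, so they are not cognates (the Zoluru form has a different source).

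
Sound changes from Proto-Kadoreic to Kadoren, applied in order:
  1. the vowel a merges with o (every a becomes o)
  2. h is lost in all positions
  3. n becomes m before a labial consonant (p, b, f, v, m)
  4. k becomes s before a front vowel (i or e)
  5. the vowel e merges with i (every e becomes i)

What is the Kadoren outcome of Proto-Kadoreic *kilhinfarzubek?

silimforzubik

Kadoren: start from *kilhinfarzubek.
  rule 1 (vowel merger): kilhinfarzubek → kilhinforzubek
  rule 2 (h-loss): kilhinforzubek → kilinforzubek
  rule 3 (nasal place assimilation): kilinforzubek → kilimforzubek
  rule 4 (palatalisation): kilimforzubek → silimforzubek
  rule 5 (vowel merger): silimforzubek → silimforzubik
  ⇒ Kadoren silimforzubik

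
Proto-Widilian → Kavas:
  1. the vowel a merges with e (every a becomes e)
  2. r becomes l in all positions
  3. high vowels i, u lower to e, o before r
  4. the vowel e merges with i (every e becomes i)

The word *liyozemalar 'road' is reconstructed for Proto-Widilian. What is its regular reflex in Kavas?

liyozimilil

Kavas: *liyozemalar
  liyozemalar → liyozemeler   [vowel merger]
  liyozemeler → liyozemelel   [unconditioned shift]
  liyozemelel (rule 3 does not apply)
  liyozemelel → liyozimilil   [vowel merger]
  giving Kavas liyozimilil.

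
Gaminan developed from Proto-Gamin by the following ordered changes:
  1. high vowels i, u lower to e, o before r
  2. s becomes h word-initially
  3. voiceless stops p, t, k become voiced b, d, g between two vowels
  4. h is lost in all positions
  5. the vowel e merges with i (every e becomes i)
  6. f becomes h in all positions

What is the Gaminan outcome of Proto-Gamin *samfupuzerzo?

amhubuzirzo

Gaminan: start from *samfupuzerzo.
  rule 1: no change — samfupuzerzo
  rule 2 (debuccalisation): samfupuzerzo → hamfupuzerzo
  rule 3 (intervocalic voicing): hamfupuzerzo → hamfubuzerzo
  rule 4 (h-loss): hamfubuzerzo → amfubuzerzo
  rule 5 (vowel merger): amfubuzerzo → amfubuzirzo
  rule 6 (unconditioned shift): amfubuzirzo → amhubuzirzo
  ⇒ Gaminan amhubuzirzo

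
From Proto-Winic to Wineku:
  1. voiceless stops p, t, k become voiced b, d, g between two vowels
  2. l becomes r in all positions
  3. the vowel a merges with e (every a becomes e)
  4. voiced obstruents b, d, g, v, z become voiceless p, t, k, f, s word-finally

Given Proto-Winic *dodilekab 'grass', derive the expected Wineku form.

dodiregep

Wineku: *dodilekab > dodilegab > dodiregab > dodiregeb > dodiregep  (by intervocalic voicing, unconditioned shift, vowel merger, final devoicing)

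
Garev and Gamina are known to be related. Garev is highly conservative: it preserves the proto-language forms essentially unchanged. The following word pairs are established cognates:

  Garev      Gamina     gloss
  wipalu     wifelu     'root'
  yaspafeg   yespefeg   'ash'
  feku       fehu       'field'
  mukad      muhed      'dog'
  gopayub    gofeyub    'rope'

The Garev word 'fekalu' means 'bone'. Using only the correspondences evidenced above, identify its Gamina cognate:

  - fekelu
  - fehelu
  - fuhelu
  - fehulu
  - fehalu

mukad ~ muhed — Garev k corresponds to Gamina h between vowels (before a back vowel).
wipalu ~ wifelu, yaspafeg ~ yespefeg — Garev a corresponds to Gamina e after a consonant, before a consonant other than r, m, n, p, b, f, v.
Applying these to Garev 'fekalu':
  fekalu → fehalu   (k→h between vowels (before a back vowel))
  fehalu → fehelu   (a→e after a consonant, before a consonant other than r, m, n, p, b, f, v)
So the Gamina cognate is 'fehelu'.

fehelu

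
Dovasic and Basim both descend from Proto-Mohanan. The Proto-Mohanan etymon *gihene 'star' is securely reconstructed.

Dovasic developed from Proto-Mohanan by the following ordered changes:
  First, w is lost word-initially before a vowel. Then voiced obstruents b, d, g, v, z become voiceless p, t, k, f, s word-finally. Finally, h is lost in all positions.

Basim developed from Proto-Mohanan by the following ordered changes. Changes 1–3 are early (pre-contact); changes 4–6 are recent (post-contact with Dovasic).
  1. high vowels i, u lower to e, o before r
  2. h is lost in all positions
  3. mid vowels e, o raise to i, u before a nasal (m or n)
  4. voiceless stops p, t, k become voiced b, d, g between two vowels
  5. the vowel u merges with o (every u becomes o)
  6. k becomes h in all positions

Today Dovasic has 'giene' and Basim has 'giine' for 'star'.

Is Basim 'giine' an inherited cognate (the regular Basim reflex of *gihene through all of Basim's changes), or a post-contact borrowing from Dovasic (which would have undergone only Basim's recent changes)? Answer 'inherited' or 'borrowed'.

inherited

If inherited, *gihene would pass through all of Basim's changes:
Basim: *gihene
  gihene (rule 1 does not apply)
  gihene → giene   [h-loss]
  giene → giine   [pre-nasal raising]
  giine (rule 4 does not apply)
  giine (rule 5 does not apply)
  giine (rule 6 does not apply)
  giving Basim giine.
If borrowed from Dovasic 'giene' after the early changes, it would undergo only the recent ones:
  rule 4 (intervocalic voicing): no change (giene)
  rule 5 (vowel merger): no change (giene)
  rule 6 (unconditioned shift): no change (giene)
  ⇒ as a loan: giene
Basim 'giine' matches the inherited outcome exactly, so it is an inherited cognate, not a loan.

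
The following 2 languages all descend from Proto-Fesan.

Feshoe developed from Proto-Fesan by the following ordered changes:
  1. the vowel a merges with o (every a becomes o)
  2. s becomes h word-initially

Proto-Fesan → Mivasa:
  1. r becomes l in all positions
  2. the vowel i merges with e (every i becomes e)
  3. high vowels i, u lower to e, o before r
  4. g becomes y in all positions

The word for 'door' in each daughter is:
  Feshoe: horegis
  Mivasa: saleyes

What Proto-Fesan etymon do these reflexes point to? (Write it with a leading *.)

*saregis

Position 6: Feshoe has i, Mivasa has e. Feshoe preserves i here (none of its changes turn any other segment into i), so the proto-segment is *i.
Position 2: Feshoe has o, Mivasa has a. Mivasa preserves a here (none of its changes turn any other segment into a), so the proto-segment is *a.
Verify the candidate proto-form against each daughter:
Feshoe: start from *saregis.
  rule 1 (vowel merger): saregis → soregis
  rule 2 (debuccalisation): soregis → horegis
  ⇒ Feshoe horegis
Mivasa: *saregis > salegis > saleges > saleyes  (by unconditioned shift, vowel merger, unconditioned shift)
*saregis is the unique common source.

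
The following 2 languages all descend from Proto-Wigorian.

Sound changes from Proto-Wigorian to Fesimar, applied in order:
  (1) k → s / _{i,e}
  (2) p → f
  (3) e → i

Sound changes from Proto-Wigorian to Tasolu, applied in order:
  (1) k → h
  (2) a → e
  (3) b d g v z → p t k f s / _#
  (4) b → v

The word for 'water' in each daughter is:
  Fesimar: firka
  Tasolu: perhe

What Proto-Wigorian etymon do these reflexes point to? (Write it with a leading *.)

Position 5: Fesimar has a, Tasolu has e. Fesimar preserves a here (none of its changes turn any other segment into a), so the proto-segment is *a.
Position 2: Fesimar has i, Tasolu has e. Taking the neighbouring segments as reconstructed: Fesimar i could go back to *e or *i; Tasolu e could go back to *a or *e — the one source consistent with every daughter is *e.
Position 4: Fesimar has k, Tasolu has h. Fesimar preserves k here (none of its changes turn any other segment into k), so the proto-segment is *k.
Verify the candidate proto-form against each daughter:
Fesimar: start from *perka.
  rule 1: no change — perka
  rule 2 (unconditioned shift): perka → ferka
  rule 3 (vowel merger): ferka → firka
  ⇒ Fesimar firka
Tasolu: start from *perka.
  rule 1 (unconditioned shift): perka → perha
  rule 2 (vowel merger): perha → perhe
  rule 3: no change — perhe
  rule 4: no change — perhe
  ⇒ Tasolu perhe
Only *perka yields all of Fesimar firka, Tasolu perhe.

*perka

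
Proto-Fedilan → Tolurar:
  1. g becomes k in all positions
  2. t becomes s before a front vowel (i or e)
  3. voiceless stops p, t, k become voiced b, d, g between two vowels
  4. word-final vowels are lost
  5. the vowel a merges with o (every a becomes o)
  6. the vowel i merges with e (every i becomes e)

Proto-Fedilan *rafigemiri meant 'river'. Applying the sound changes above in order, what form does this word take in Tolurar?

rofegemer

Tolurar: *rafigemiri
  rafigemiri → rafikemiri   [unconditioned shift]
  rafikemiri (rule 2 does not apply)
  rafikemiri → rafigemiri   [intervocalic voicing]
  rafigemiri → rafigemir   [apocope]
  rafigemir → rofigemir   [vowel merger]
  rofigemir → rofegemer   [vowel merger]
  giving Tolurar rofegemer.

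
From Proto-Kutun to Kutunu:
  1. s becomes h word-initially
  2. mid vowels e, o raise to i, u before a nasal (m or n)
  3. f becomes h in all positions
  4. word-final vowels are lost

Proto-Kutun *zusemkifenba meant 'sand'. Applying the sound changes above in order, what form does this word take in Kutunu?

Kutunu: *zusemkifenba
  zusemkifenba (rule 1 does not apply)
  zusemkifenba → zusimkifinba   [pre-nasal raising]
  zusimkifinba → zusimkihinba   [unconditioned shift]
  zusimkihinba → zusimkihinb   [apocope]
  giving Kutunu zusimkihinb.

zusimkihinb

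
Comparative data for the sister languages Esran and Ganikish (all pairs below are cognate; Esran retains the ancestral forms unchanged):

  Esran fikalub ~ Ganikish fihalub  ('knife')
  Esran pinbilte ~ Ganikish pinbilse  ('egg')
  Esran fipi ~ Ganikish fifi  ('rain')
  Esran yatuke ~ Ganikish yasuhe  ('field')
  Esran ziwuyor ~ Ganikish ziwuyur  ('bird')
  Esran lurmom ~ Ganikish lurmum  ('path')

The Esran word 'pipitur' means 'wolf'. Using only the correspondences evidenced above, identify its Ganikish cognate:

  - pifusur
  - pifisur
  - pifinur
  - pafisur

pifisur

fipi ~ fifi — Esran p corresponds to Ganikish f between vowels (before a front vowel).
yatuke ~ yasuhe — Esran t corresponds to Ganikish s between vowels (before a back vowel).
Applying these to Esran 'pipitur':
  pipitur → pifitur   (p→f between vowels (before a front vowel))
  pifitur → pifisur   (t→s between vowels (before a back vowel))
So the Ganikish cognate is 'pifisur'.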